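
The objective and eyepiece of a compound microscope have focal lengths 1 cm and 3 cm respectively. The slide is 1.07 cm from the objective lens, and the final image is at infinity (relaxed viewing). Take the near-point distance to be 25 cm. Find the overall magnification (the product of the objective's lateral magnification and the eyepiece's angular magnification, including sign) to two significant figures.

-120

Objective: 1/d_i = 1/f_obj - 1/d_o = 1/1 - 1/1.07 = 0.06542 cm^-1, so d_i = 15.286 cm.
m_obj = -d_i/d_o = -15.286/1.07 = -14.286.
Eyepiece angular magnification (image at infinity): M_eye = D/f_e = 25/3 = 8.333.
Overall M = m_obj x M_eye = (-14.286)(8.333) = -119.05.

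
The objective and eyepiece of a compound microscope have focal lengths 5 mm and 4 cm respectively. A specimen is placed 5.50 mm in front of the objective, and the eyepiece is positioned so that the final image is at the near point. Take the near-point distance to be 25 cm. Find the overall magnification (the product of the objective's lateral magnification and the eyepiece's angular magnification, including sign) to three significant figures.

-72.5

Convert to cm: f_obj = 5 mm = 0.5 cm; d_o = 5.50 mm = 0.55 cm.
Objective: 1/d_i = 1/f_obj - 1/d_o = 1/0.5 - 1/0.55 = 0.18182 cm^-1, so d_i = 5.500 cm.
m_obj = -d_i/d_o = -5.500/0.55 = -10.000.
Eyepiece angular magnification (image at near point): M_eye = 1 + D/f_e = 1 + 25/4 = 7.250.
Overall M = m_obj x M_eye = (-10.000)(7.250) = -72.50.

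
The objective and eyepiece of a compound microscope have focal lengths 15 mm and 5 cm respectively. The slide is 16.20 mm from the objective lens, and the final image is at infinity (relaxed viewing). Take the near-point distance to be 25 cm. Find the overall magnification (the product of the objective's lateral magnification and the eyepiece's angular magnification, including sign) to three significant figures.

-62.5

Convert to cm: f_obj = 15 mm = 1.5 cm; d_o = 16.20 mm = 1.62 cm.
Objective: 1/d_i = 1/f_obj - 1/d_o = 1/1.5 - 1/1.62 = 0.04938 cm^-1, so d_i = 20.250 cm.
m_obj = -d_i/d_o = -20.250/1.62 = -12.500.
Eyepiece angular magnification (image at infinity): M_eye = D/f_e = 25/5 = 5.000.
Overall M = m_obj x M_eye = (-12.500)(5.000) = -62.50.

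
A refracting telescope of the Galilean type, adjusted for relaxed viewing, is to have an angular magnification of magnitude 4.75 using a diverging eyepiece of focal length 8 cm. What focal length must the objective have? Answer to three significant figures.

|M| = f_obj/|f_eye|, so f_obj = |M| x |f_eye| = 4.75 x 8 = 38.000 cm.

38.0 cm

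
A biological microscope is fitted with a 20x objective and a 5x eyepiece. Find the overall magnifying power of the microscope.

The overall magnification of a compound microscope is the product of the objective and eyepiece magnifications:
M = M_obj x M_eye = 20 x 5 = 100.

100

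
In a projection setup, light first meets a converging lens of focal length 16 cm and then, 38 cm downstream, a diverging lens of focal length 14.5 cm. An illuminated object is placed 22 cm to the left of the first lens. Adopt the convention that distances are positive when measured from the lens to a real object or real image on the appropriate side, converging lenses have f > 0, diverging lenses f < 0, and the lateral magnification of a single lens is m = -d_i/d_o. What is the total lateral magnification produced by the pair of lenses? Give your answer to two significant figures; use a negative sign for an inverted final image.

Applying the thin-lens equation to the first lens, 1/16 = 1/22 + 1/d_i1, which gives d_i1 = 58.667 cm.
Its lateral magnification is m_1 = -d_i1/d_o1 = -(58.667)/22 = -2.6667.
Since 58.667 cm > 38 cm, the first image lies past the second lens and serves as a virtual object: d_o2 = L - d_i1 = -20.667 cm.
Applying the thin-lens equation again with f_2 = -14.5 cm and d_o2 = -20.667 cm gives d_i2 = -48.595 cm.
m_2 = -(-48.595)/(-20.667) = -2.3514.
Total m = m_1 x m_2 = (-2.6667)(-2.3514) = 6.2703.

6.3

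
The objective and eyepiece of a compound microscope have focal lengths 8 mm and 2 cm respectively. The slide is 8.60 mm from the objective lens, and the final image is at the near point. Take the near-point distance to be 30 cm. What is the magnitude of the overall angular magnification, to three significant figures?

213

Convert to cm: f_obj = 8 mm = 0.8 cm; d_o = 8.60 mm = 0.86 cm.
Objective: 1/d_i = 1/f_obj - 1/d_o = 1/0.8 - 1/0.86 = 0.08721 cm^-1, so d_i = 11.467 cm.
m_obj = -d_i/d_o = -11.467/0.86 = -13.333.
Eyepiece angular magnification (image at near point): M_eye = 1 + D/f_e = 1 + 30/2 = 16.000.
Overall M = m_obj x M_eye = (-13.333)(16.000) = -213.33.
|M| = 213.33.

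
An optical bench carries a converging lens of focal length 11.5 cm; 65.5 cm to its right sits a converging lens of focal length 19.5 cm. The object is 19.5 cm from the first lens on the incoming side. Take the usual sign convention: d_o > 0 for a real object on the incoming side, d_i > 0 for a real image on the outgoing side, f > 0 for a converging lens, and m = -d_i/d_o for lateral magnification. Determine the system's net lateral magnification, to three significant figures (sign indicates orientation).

First lens: d_i1 = 1/(1/11.5 - 1/19.5) = 28.031 cm.
m_1 = -(28.031)/19.5 = -1.4375.
Object distance for lens 2: d_o2 = 65.5 - 28.031 = 37.469 cm.
Second lens: d_i2 = 1/(1/19.5 - 1/(37.469)) = 40.662 cm.
m_2 = -(40.662)/(37.469) = -1.0852.
Overall magnification: m = m_1 m_2 = 1.5600.

1.56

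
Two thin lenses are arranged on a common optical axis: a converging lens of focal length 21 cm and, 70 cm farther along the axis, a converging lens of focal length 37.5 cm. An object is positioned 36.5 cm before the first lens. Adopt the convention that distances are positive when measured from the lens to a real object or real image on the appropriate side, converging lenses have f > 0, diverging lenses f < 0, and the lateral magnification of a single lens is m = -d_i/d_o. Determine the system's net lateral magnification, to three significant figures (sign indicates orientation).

First lens: d_i1 = 1/(1/21 - 1/36.5) = 49.452 cm.
m_1 = -(49.452)/36.5 = -1.3548.
Object distance for lens 2: d_o2 = 70 - 49.452 = 20.548 cm.
Second lens: d_i2 = 1/(1/37.5 - 1/(20.548)) = -45.457 cm.
m_2 = -(-45.457)/(20.548) = 2.2122.
Overall magnification: m = m_1 m_2 = -2.9971.

-3.00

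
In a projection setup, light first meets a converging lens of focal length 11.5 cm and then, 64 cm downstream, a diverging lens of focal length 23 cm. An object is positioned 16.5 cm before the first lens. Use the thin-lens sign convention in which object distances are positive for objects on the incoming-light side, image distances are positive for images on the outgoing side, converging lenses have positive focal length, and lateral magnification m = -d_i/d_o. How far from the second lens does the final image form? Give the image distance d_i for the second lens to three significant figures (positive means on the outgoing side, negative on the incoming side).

-12.2 cm

Lens 1: 1/d_i1 = 1/f_1 - 1/d_o1 = 1/11.5 - 1/16.5 = 0.02635 cm^-1, so d_i1 = 37.950 cm.
That image sits 26.050 cm in front of the second lens, so d_o2 = 26.050 cm.
Lens 2: 1/d_i2 = 1/f_2 - 1/d_o2 = 1/(-23) - 1/(26.050) = -0.08187 cm^-1, so d_i2 = -12.215 cm.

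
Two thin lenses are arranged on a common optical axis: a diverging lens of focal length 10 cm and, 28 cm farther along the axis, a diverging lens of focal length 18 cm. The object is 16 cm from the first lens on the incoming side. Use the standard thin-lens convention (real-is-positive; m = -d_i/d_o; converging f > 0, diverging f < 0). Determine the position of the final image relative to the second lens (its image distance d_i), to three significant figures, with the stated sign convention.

Applying the thin-lens equation to the first lens, 1/(-10) = 1/16 + 1/d_i1, which gives d_i1 = -6.154 cm.
The intermediate image is virtual, 6.154 cm to the left of lens 1, so d_o2 = L - d_i1 = 28 - (-6.154) = 34.154 cm.
Applying the thin-lens equation again with f_2 = -18 cm and d_o2 = 34.154 cm gives d_i2 = -11.788 cm.

-11.8 cm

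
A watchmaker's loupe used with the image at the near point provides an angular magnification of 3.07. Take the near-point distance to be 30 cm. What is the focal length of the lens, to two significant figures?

14 cm

For the image at the near point, M = 1 + D/f.
f = D/(M - 1) = 30/(3.07 - 1) = 14.493 cm.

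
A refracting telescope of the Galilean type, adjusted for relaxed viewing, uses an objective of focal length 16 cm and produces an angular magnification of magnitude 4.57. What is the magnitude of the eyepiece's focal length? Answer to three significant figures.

3.50 cm

|M| = f_obj/|f_eye|, so |f_eye| = f_obj/|M| = 16/4.57 = 3.501 cm.
(The eyepiece is diverging, so its signed focal length is -3.501 cm.)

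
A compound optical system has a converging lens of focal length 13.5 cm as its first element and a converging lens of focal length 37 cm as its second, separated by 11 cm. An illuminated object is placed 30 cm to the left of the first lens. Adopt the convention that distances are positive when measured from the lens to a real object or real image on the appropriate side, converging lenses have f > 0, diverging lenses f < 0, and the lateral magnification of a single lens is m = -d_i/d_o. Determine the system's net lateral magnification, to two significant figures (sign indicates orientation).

Applying the thin-lens equation to the first lens, 1/13.5 = 1/30 + 1/d_i1, which gives d_i1 = 24.545 cm.
Its lateral magnification is m_1 = -d_i1/d_o1 = -(24.545)/30 = -0.8182.
Since 24.545 cm > 11 cm, the first image lies past the second lens and serves as a virtual object: d_o2 = L - d_i1 = -13.545 cm.
Applying the thin-lens equation again with f_2 = 37 cm and d_o2 = -13.545 cm gives d_i2 = 9.915 cm.
m_2 = -(9.915)/(-13.545) = 0.7320.
The system's lateral magnification is m_1 m_2 = (-0.8182)(0.7320) = -0.5989.

-0.60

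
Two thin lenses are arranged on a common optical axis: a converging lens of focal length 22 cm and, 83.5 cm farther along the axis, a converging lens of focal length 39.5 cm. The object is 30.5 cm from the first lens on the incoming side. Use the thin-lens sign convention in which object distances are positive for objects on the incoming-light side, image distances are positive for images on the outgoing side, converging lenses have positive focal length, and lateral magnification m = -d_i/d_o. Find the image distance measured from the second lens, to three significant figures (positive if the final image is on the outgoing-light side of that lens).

Applying the thin-lens equation to the first lens, 1/22 = 1/30.5 + 1/d_i1, which gives d_i1 = 78.941 cm.
The intermediate image is 78.941 cm to the right of lens 1, so d_o2 = L - d_i1 = 83.5 - 78.941 = 4.559 cm.
Applying the thin-lens equation again with f_2 = 39.5 cm and d_o2 = 4.559 cm gives d_i2 = -5.154 cm.

-5.15 cm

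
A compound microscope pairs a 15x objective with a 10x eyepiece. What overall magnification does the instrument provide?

150

The overall magnification of a compound microscope is the product of the objective and eyepiece magnifications:
M = M_obj x M_eye = 15 x 10 = 150.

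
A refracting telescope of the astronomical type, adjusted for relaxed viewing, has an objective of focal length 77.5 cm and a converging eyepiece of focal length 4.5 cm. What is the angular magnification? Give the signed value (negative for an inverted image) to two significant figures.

M = -f_obj/f_eye = -77.5/(4.5) = -17.222.

-17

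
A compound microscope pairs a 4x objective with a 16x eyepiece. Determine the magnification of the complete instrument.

The overall magnification of a compound microscope is the product of the objective and eyepiece magnifications:
M = M_obj x M_eye = 4 x 16 = 64.

64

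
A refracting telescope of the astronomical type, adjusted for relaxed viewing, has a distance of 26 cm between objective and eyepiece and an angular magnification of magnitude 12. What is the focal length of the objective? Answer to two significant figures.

24 cm

In normal adjustment the tube length equals f_obj + f_eye and |M| = f_obj/f_eye.
So f_obj = 12 f_eye and 12 f_eye + f_eye = 26 cm, giving f_eye = 26/13 = 2.000 cm and f_obj = 24.000 cm.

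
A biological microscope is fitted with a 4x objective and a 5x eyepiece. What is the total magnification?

The overall magnification of a compound microscope is the product of the objective and eyepiece magnifications:
M = M_obj x M_eye = 4 x 5 = 20.

20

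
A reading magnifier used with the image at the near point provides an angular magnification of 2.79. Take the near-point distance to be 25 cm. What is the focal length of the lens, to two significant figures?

14 cm

For the image at the near point, M = 1 + D/f.
f = D/(M - 1) = 25/(2.79 - 1) = 13.966 cm.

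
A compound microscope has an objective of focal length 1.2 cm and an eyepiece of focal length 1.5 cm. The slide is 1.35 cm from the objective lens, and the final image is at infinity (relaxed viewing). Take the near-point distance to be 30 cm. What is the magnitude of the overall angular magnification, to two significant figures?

Objective: 1/d_i = 1/f_obj - 1/d_o = 1/1.2 - 1/1.35 = 0.09259 cm^-1, so d_i = 10.800 cm.
m_obj = -d_i/d_o = -10.800/1.35 = -8.000.
Eyepiece angular magnification (image at infinity): M_eye = D/f_e = 30/1.5 = 20.000.
Overall M = m_obj x M_eye = (-8.000)(20.000) = -160.00.
|M| = 160.00.

160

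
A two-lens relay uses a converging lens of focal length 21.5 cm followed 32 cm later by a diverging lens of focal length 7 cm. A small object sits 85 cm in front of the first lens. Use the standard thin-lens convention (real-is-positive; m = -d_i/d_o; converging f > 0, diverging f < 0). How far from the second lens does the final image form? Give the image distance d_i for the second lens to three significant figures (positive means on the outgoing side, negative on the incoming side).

Lens 1: 1/d_i1 = 1/f_1 - 1/d_o1 = 1/21.5 - 1/85 = 0.03475 cm^-1, so d_i1 = 28.780 cm.
That image sits 3.220 cm in front of the second lens, so d_o2 = 3.220 cm.
Lens 2: 1/d_i2 = 1/f_2 - 1/d_o2 = 1/(-7) - 1/(3.220) = -0.45337 cm^-1, so d_i2 = -2.206 cm.

-2.21 cm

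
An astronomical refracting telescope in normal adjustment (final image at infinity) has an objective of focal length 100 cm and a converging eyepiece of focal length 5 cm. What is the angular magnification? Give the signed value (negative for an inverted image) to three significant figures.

-20.0

M = -f_obj/f_eye = -100/(5) = -20.000.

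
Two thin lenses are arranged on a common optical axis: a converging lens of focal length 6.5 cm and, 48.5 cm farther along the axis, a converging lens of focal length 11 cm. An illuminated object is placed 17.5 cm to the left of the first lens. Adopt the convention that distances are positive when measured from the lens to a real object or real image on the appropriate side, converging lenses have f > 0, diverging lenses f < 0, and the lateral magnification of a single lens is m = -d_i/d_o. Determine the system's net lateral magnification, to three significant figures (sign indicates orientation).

Lens 1: 1/d_i1 = 1/f_1 - 1/d_o1 = 1/6.5 - 1/17.5 = 0.09670 cm^-1, so d_i1 = 10.341 cm.
m_1 = -(10.341)/17.5 = -0.5909.
The intermediate image is 10.341 cm to the right of lens 1, so d_o2 = L - d_i1 = 48.5 - 10.341 = 38.159 cm.
Lens 2: 1/d_i2 = 1/f_2 - 1/d_o2 = 1/11 - 1/(38.159) = 0.06470 cm^-1, so d_i2 = 15.455 cm.
m_2 = -(15.455)/(38.159) = -0.4050.
The system's lateral magnification is m_1 m_2 = (-0.5909)(-0.4050) = 0.2393.

0.239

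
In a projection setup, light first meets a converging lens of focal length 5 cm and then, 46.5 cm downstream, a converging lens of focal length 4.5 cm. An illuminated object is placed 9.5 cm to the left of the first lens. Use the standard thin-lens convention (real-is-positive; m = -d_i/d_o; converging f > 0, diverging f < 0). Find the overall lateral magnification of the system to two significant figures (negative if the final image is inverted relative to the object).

0.16

Lens 1: 1/d_i1 = 1/f_1 - 1/d_o1 = 1/5 - 1/9.5 = 0.09474 cm^-1, so d_i1 = 10.556 cm.
m_1 = -(10.556)/9.5 = -1.1111.
The intermediate image is 10.556 cm to the right of lens 1, so d_o2 = L - d_i1 = 46.5 - 10.556 = 35.944 cm.
Lens 2: 1/d_i2 = 1/f_2 - 1/d_o2 = 1/4.5 - 1/(35.944) = 0.19440 cm^-1, so d_i2 = 5.144 cm.
m_2 = -(5.144)/(35.944) = -0.1431.
The system's lateral magnification is m_1 m_2 = (-1.1111)(-0.1431) = 0.1590.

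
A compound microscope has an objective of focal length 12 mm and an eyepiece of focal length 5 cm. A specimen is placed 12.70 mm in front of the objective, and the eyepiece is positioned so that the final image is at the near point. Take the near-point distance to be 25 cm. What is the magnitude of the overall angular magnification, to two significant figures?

Convert to cm: f_obj = 12 mm = 1.2 cm; d_o = 12.70 mm = 1.27 cm.
Objective: 1/d_i = 1/f_obj - 1/d_o = 1/1.2 - 1/1.27 = 0.04593 cm^-1, so d_i = 21.771 cm.
m_obj = -d_i/d_o = -21.771/1.27 = -17.143.
Eyepiece angular magnification (image at near point): M_eye = 1 + D/f_e = 1 + 25/5 = 6.000.
Overall M = m_obj x M_eye = (-17.143)(6.000) = -102.86.
|M| = 102.86.

100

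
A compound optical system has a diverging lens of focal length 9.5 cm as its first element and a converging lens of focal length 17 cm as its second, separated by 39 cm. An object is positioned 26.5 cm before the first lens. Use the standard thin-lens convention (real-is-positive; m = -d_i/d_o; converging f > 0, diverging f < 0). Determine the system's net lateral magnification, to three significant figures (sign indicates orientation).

-0.155

Applying the thin-lens equation to the first lens, 1/(-9.5) = 1/26.5 + 1/d_i1, which gives d_i1 = -6.993 cm.
Its lateral magnification is m_1 = -d_i1/d_o1 = -(-6.993)/26.5 = 0.2639.
With d_i1 < 0 the first image is virtual and lies on the object side; the object distance for lens 2 is d_o2 = 39 - (-6.993) = 45.993 cm.
Applying the thin-lens equation again with f_2 = 17 cm and d_o2 = 45.993 cm gives d_i2 = 26.968 cm.
m_2 = -(26.968)/(45.993) = -0.5863.
The system's lateral magnification is m_1 m_2 = (0.2639)(-0.5863) = -0.1547.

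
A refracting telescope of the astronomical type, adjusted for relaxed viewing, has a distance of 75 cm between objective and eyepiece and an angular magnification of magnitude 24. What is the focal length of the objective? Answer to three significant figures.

72.0 cm

In normal adjustment the tube length equals f_obj + f_eye and |M| = f_obj/f_eye.
So f_obj = 24 f_eye and 24 f_eye + f_eye = 75 cm, giving f_eye = 75/25 = 3.000 cm and f_obj = 72.000 cm.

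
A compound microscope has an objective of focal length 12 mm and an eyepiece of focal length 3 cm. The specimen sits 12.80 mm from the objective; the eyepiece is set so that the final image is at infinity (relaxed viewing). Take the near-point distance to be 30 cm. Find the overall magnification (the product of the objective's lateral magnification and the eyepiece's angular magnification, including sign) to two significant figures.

-150

Convert to cm: f_obj = 12 mm = 1.2 cm; d_o = 12.80 mm = 1.28 cm.
Objective: 1/d_i = 1/f_obj - 1/d_o = 1/1.2 - 1/1.28 = 0.05208 cm^-1, so d_i = 19.200 cm.
m_obj = -d_i/d_o = -19.200/1.28 = -15.000.
Eyepiece angular magnification (image at infinity): M_eye = D/f_e = 30/3 = 10.000.
Overall M = m_obj x M_eye = (-15.000)(10.000) = -150.00.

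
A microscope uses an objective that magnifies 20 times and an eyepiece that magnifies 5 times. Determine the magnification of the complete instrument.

100

The overall magnification of a compound microscope is the product of the objective and eyepiece magnifications:
M = M_obj x M_eye = 20 x 5 = 100.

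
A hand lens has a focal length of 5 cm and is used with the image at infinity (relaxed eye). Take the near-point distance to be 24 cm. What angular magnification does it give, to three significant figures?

4.80

M = D/f = 24/5 = 4.800.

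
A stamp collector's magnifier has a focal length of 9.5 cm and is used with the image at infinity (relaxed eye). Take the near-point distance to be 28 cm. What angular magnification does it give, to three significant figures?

2.95

M = D/f = 28/9.5 = 2.947.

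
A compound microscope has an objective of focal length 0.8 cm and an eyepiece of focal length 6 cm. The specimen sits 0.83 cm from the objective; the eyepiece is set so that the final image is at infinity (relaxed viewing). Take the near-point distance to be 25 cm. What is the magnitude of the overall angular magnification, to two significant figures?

Objective: 1/d_i = 1/f_obj - 1/d_o = 1/0.8 - 1/0.83 = 0.04518 cm^-1, so d_i = 22.133 cm.
m_obj = -d_i/d_o = -22.133/0.83 = -26.667.
Eyepiece angular magnification (image at infinity): M_eye = D/f_e = 25/6 = 4.167.
Overall M = m_obj x M_eye = (-26.667)(4.167) = -111.11.
|M| = 111.11.

110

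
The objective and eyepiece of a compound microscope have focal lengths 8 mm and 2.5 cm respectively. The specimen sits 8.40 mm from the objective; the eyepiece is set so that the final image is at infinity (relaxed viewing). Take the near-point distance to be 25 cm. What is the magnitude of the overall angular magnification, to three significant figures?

Convert to cm: f_obj = 8 mm = 0.8 cm; d_o = 8.40 mm = 0.84 cm.
Objective: 1/d_i = 1/f_obj - 1/d_o = 1/0.8 - 1/0.84 = 0.05952 cm^-1, so d_i = 16.800 cm.
m_obj = -d_i/d_o = -16.800/0.84 = -20.000.
Eyepiece angular magnification (image at infinity): M_eye = D/f_e = 25/2.5 = 10.000.
Overall M = m_obj x M_eye = (-20.000)(10.000) = -200.00.
|M| = 200.00.

200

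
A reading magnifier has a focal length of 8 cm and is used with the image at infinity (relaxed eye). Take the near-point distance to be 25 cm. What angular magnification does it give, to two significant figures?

3.1

M = D/f = 25/8 = 3.125.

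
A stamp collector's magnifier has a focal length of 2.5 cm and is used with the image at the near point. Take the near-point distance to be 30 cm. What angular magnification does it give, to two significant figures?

M = 1 + D/f = 1 + 30/2.5 = 13.000.

13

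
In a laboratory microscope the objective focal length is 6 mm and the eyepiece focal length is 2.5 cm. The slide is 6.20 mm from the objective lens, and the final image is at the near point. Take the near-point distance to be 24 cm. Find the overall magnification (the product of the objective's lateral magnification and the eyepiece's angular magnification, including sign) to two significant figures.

-320

Convert to cm: f_obj = 6 mm = 0.6 cm; d_o = 6.20 mm = 0.62 cm.
Objective: 1/d_i = 1/f_obj - 1/d_o = 1/0.6 - 1/0.62 = 0.05376 cm^-1, so d_i = 18.600 cm.
m_obj = -d_i/d_o = -18.600/0.62 = -30.000.
Eyepiece angular magnification (image at near point): M_eye = 1 + D/f_e = 1 + 24/2.5 = 10.600.
Overall M = m_obj x M_eye = (-30.000)(10.600) = -318.00.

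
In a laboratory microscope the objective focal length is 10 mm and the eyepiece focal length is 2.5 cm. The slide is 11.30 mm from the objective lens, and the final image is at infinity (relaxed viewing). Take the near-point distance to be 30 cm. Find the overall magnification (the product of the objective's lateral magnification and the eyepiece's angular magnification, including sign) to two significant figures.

Convert to cm: f_obj = 10 mm = 1 cm; d_o = 11.30 mm = 1.13 cm.
Objective: 1/d_i = 1/f_obj - 1/d_o = 1/1 - 1/1.13 = 0.11504 cm^-1, so d_i = 8.692 cm.
m_obj = -d_i/d_o = -8.692/1.13 = -7.692.
Eyepiece angular magnification (image at infinity): M_eye = D/f_e = 30/2.5 = 12.000.
Overall M = m_obj x M_eye = (-7.692)(12.000) = -92.31.

-92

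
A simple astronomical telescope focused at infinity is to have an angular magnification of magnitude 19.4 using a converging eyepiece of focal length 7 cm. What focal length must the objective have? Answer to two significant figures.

140 cm

|M| = f_obj/|f_eye|, so f_obj = |M| x |f_eye| = 19.4 x 7 = 135.800 cm.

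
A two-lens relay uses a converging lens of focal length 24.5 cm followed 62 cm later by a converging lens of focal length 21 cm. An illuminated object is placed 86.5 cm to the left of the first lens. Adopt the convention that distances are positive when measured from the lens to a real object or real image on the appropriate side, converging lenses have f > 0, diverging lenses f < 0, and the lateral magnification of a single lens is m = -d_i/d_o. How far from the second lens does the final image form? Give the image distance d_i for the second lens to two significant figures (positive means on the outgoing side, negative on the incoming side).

First lens: d_i1 = 1/(1/24.5 - 1/86.5) = 34.181 cm.
That image sits 27.819 cm in front of the second lens, so d_o2 = 27.819 cm.
Second lens: d_i2 = 1/(1/21 - 1/(27.819)) = 85.677 cm.

86 cm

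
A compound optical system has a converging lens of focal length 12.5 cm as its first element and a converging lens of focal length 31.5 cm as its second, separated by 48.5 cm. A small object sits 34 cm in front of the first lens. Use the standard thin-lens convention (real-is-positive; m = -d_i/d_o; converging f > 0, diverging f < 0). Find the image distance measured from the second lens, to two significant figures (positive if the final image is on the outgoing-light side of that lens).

Lens 1: 1/d_i1 = 1/f_1 - 1/d_o1 = 1/12.5 - 1/34 = 0.05059 cm^-1, so d_i1 = 19.767 cm.
Object distance for lens 2: d_o2 = 48.5 - 19.767 = 28.733 cm.
Lens 2: 1/d_i2 = 1/f_2 - 1/d_o2 = 1/31.5 - 1/(28.733) = -0.00306 cm^-1, so d_i2 = -327.044 cm.

-330 cm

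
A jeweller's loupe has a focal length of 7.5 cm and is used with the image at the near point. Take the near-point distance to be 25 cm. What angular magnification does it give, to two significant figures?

4.3

M = 1 + D/f = 1 + 25/7.5 = 4.333.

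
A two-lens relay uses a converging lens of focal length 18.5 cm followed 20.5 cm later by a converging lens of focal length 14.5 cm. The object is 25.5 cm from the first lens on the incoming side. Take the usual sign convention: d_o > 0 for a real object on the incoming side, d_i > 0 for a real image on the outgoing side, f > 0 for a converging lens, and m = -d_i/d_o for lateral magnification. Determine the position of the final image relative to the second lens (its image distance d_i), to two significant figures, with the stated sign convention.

Applying the thin-lens equation to the first lens, 1/18.5 = 1/25.5 + 1/d_i1, which gives d_i1 = 67.393 cm.
This image would form 67.393 cm past lens 1, i.e. 46.893 cm beyond lens 2, so it is a virtual object for lens 2: d_o2 = 20.5 - 67.393 = -46.893 cm.
Applying the thin-lens equation again with f_2 = 14.5 cm and d_o2 = -46.893 cm gives d_i2 = 11.075 cm.

11 cm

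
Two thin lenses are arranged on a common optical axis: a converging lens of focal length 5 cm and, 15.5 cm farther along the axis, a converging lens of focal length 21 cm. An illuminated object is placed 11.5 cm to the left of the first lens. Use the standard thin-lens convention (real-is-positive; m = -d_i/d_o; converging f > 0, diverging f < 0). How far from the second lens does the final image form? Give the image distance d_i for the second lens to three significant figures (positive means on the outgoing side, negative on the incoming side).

Applying the thin-lens equation to the first lens, 1/5 = 1/11.5 + 1/d_i1, which gives d_i1 = 8.846 cm.
That image sits 6.654 cm in front of the second lens, so d_o2 = 6.654 cm.
Applying the thin-lens equation again with f_2 = 21 cm and d_o2 = 6.654 cm gives d_i2 = -9.740 cm.

-9.74 cm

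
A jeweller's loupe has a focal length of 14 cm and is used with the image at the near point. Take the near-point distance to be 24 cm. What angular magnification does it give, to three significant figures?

2.71

M = 1 + D/f = 1 + 24/14 = 2.714.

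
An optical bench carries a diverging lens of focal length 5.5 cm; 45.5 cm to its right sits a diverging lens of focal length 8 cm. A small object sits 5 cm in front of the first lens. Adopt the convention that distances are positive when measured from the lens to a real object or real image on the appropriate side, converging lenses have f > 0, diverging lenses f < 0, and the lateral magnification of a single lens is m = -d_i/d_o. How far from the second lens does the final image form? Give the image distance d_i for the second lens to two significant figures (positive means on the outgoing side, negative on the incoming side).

-6.9 cm

First lens: d_i1 = 1/(1/(-5.5) - 1/5) = -2.619 cm.
The intermediate image is virtual, 2.619 cm to the left of lens 1, so d_o2 = L - d_i1 = 45.5 - (-2.619) = 48.119 cm.
Second lens: d_i2 = 1/(1/(-8) - 1/(48.119)) = -6.860 cm.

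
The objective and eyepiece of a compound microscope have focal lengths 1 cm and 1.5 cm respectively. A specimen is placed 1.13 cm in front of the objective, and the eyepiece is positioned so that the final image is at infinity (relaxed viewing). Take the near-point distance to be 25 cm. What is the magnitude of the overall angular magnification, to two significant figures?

Objective: 1/d_i = 1/f_obj - 1/d_o = 1/1 - 1/1.13 = 0.11504 cm^-1, so d_i = 8.692 cm.
m_obj = -d_i/d_o = -8.692/1.13 = -7.692.
Eyepiece angular magnification (image at infinity): M_eye = D/f_e = 25/1.5 = 16.667.
Overall M = m_obj x M_eye = (-7.692)(16.667) = -128.21.
|M| = 128.21.

130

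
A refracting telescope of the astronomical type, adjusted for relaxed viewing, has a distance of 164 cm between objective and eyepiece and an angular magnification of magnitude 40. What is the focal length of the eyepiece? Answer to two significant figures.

In normal adjustment the tube length equals f_obj + f_eye and |M| = f_obj/f_eye.
So f_obj = 40 f_eye and 40 f_eye + f_eye = 164 cm, giving f_eye = 164/41 = 4.000 cm and f_obj = 160.000 cm.

4.0 cm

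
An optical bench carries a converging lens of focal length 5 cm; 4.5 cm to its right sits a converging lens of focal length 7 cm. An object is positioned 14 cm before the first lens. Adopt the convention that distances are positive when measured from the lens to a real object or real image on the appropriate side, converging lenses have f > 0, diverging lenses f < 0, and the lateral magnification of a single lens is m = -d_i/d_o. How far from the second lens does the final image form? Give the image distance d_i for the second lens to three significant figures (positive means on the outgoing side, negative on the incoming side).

2.23 cm

Applying the thin-lens equation to the first lens, 1/5 = 1/14 + 1/d_i1, which gives d_i1 = 7.778 cm.
This image would form 7.778 cm past lens 1, i.e. 3.278 cm beyond lens 2, so it is a virtual object for lens 2: d_o2 = 4.5 - 7.778 = -3.278 cm.
Applying the thin-lens equation again with f_2 = 7 cm and d_o2 = -3.278 cm gives d_i2 = 2.232 cm.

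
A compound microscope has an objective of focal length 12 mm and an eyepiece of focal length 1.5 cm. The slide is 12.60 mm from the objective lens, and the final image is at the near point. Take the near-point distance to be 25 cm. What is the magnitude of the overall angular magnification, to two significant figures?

Convert to cm: f_obj = 12 mm = 1.2 cm; d_o = 12.60 mm = 1.26 cm.
Objective: 1/d_i = 1/f_obj - 1/d_o = 1/1.2 - 1/1.26 = 0.03968 cm^-1, so d_i = 25.200 cm.
m_obj = -d_i/d_o = -25.200/1.26 = -20.000.
Eyepiece angular magnification (image at near point): M_eye = 1 + D/f_e = 1 + 25/1.5 = 17.667.
Overall M = m_obj x M_eye = (-20.000)(17.667) = -353.33.
|M| = 353.33.

350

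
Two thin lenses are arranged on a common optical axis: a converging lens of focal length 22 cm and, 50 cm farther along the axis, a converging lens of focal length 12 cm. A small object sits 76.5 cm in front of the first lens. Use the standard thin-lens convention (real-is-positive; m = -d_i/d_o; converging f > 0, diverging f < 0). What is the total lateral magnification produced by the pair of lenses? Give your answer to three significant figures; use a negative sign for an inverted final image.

Lens 1: 1/d_i1 = 1/f_1 - 1/d_o1 = 1/22 - 1/76.5 = 0.03238 cm^-1, so d_i1 = 30.881 cm.
m_1 = -(30.881)/76.5 = -0.4037.
That image sits 19.119 cm in front of the second lens, so d_o2 = 19.119 cm.
Lens 2: 1/d_i2 = 1/f_2 - 1/d_o2 = 1/12 - 1/(19.119) = 0.03103 cm^-1, so d_i2 = 32.227 cm.
m_2 = -(32.227)/(19.119) = -1.6856.
Overall magnification: m = m_1 m_2 = 0.6804.

0.680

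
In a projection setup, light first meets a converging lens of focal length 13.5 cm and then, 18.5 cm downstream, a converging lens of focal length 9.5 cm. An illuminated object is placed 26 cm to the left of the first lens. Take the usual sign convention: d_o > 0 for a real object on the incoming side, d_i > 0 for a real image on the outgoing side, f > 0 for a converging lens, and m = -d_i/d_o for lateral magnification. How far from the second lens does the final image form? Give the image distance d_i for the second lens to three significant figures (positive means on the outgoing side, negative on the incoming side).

4.77 cm

Lens 1: 1/d_i1 = 1/f_1 - 1/d_o1 = 1/13.5 - 1/26 = 0.03561 cm^-1, so d_i1 = 28.080 cm.
Since 28.080 cm > 18.5 cm, the first image lies past the second lens and serves as a virtual object: d_o2 = L - d_i1 = -9.580 cm.
Lens 2: 1/d_i2 = 1/f_2 - 1/d_o2 = 1/9.5 - 1/(-9.580) = 0.20965 cm^-1, so d_i2 = 4.770 cm.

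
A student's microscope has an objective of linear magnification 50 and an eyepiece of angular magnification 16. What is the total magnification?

800

The overall magnification of a compound microscope is the product of the objective and eyepiece magnifications:
M = M_obj x M_eye = 50 x 16 = 800.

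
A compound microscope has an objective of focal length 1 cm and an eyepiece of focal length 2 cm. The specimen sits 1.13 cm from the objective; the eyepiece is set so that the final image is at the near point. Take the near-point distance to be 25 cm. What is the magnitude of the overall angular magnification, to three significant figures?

Objective: 1/d_i = 1/f_obj - 1/d_o = 1/1 - 1/1.13 = 0.11504 cm^-1, so d_i = 8.692 cm.
m_obj = -d_i/d_o = -8.692/1.13 = -7.692.
Eyepiece angular magnification (image at near point): M_eye = 1 + D/f_e = 1 + 25/2 = 13.500.
Overall M = m_obj x M_eye = (-7.692)(13.500) = -103.85.
|M| = 103.85.

104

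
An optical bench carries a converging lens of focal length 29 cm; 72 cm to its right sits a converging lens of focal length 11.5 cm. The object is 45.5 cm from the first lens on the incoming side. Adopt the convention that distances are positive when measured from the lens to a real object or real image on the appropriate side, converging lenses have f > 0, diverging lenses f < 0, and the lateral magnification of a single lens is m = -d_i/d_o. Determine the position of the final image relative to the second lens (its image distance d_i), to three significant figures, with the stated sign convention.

First lens: d_i1 = 1/(1/29 - 1/45.5) = 79.970 cm.
This image would form 79.970 cm past lens 1, i.e. 7.970 cm beyond lens 2, so it is a virtual object for lens 2: d_o2 = 72 - 79.970 = -7.970 cm.
Second lens: d_i2 = 1/(1/11.5 - 1/(-7.970)) = 4.707 cm.

4.71 cm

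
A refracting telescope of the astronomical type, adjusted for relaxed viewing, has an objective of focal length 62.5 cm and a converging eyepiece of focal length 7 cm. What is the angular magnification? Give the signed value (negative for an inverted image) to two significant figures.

M = -f_obj/f_eye = -62.5/(7) = -8.929.

-8.9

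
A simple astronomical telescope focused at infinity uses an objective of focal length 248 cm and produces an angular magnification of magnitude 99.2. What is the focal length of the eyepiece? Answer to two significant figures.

2.5 cm

|M| = f_obj/f_eye, so f_eye = f_obj/|M| = 248/99.2 = 2.500 cm.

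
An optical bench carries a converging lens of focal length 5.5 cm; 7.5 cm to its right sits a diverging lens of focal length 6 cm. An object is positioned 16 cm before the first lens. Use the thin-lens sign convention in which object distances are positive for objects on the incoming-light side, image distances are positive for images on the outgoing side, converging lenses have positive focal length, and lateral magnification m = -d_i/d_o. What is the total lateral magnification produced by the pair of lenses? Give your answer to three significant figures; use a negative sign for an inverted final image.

-0.614

First lens: d_i1 = 1/(1/5.5 - 1/16) = 8.381 cm.
m_1 = -(8.381)/16 = -0.5238.
Since 8.381 cm > 7.5 cm, the first image lies past the second lens and serves as a virtual object: d_o2 = L - d_i1 = -0.881 cm.
Second lens: d_i2 = 1/(1/(-6) - 1/(-0.881)) = 1.033 cm.
m_2 = -(1.033)/(-0.881) = 1.1721.
Overall magnification: m = m_1 m_2 = -0.6140.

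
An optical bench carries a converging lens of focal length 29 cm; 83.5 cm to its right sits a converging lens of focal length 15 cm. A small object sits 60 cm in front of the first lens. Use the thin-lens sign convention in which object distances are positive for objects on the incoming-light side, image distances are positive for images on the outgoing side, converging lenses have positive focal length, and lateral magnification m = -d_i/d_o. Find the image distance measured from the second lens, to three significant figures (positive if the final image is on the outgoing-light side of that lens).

Applying the thin-lens equation to the first lens, 1/29 = 1/60 + 1/d_i1, which gives d_i1 = 56.129 cm.
The intermediate image is 56.129 cm to the right of lens 1, so d_o2 = L - d_i1 = 83.5 - 56.129 = 27.371 cm.
Applying the thin-lens equation again with f_2 = 15 cm and d_o2 = 27.371 cm gives d_i2 = 33.188 cm.

33.2 cm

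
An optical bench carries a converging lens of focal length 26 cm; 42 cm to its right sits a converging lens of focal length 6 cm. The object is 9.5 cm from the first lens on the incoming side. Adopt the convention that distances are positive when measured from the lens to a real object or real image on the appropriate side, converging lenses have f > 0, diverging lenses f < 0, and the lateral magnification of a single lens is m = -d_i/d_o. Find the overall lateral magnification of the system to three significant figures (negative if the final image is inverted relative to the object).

-0.185

First lens: d_i1 = 1/(1/26 - 1/9.5) = -14.970 cm.
m_1 = -(-14.970)/9.5 = 1.5758.
With d_i1 < 0 the first image is virtual and lies on the object side; the object distance for lens 2 is d_o2 = 42 - (-14.970) = 56.970 cm.
Second lens: d_i2 = 1/(1/6 - 1/(56.970)) = 6.706 cm.
m_2 = -(6.706)/(56.970) = -0.1177.
Total m = m_1 x m_2 = (1.5758)(-0.1177) = -0.1855.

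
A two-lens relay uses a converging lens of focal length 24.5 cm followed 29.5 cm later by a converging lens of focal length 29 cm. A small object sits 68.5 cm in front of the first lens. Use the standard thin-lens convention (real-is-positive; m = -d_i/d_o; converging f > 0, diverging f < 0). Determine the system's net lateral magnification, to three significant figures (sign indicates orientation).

-0.429

First lens: d_i1 = 1/(1/24.5 - 1/68.5) = 38.142 cm.
m_1 = -(38.142)/68.5 = -0.5568.
This image would form 38.142 cm past lens 1, i.e. 8.642 cm beyond lens 2, so it is a virtual object for lens 2: d_o2 = 29.5 - 38.142 = -8.642 cm.
Second lens: d_i2 = 1/(1/29 - 1/(-8.642)) = 6.658 cm.
m_2 = -(6.658)/(-8.642) = 0.7704.
Overall magnification: m = m_1 m_2 = -0.4290.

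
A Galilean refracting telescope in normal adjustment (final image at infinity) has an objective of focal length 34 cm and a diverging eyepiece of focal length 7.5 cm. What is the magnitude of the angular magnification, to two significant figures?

|M| = f_obj/|f_eye| = 34/7.5 = 4.533.

4.5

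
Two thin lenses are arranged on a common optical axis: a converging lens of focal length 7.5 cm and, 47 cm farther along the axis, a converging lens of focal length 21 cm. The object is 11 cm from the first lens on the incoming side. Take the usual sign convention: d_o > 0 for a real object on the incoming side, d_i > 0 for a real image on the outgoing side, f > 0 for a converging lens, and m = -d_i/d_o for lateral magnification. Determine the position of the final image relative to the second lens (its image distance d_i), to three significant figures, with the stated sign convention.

First lens: d_i1 = 1/(1/7.5 - 1/11) = 23.571 cm.
That image sits 23.429 cm in front of the second lens, so d_o2 = 23.429 cm.
Second lens: d_i2 = 1/(1/21 - 1/(23.429)) = 202.588 cm.

203 cm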